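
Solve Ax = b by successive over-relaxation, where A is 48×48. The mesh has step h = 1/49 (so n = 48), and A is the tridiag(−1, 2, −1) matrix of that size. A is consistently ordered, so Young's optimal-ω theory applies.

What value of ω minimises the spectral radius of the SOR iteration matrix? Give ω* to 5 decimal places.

With n=48, ρ(Jacobi) = cos(π/49) = 0.99795.
root = sin(π/49) = 0.064070  (since 1−cos² = sin²).
ω* = 2/(1 + 0.064070) = 2/1.064070 = 1.87958.
ρ(B_{ω*}) = ω*−1 = 0.87958

ω* = 1.87958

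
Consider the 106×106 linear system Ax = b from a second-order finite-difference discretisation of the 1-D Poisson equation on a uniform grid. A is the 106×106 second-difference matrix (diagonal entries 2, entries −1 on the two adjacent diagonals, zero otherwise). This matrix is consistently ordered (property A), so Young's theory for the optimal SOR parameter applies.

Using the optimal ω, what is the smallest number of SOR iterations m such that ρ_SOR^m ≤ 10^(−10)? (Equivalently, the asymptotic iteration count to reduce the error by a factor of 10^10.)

With n=106, ρ(Jacobi) = cos(π/107) = 0.9995690.
√(1 − cos²(π/107)) = sin(π/107) ≈ 0.0293565.
ω* = 2/(1+0.0293565) = 1.9429615
At ω = 1.9429615 every |λ(B_ω)| = ω−1, so ρ_SOR = 0.9429615.
For 10 digits: m = 10·ln10 / (−ln 0.9429615) = 23.0259/0.0587298 = 392.065; round up → m = 393.

m = 393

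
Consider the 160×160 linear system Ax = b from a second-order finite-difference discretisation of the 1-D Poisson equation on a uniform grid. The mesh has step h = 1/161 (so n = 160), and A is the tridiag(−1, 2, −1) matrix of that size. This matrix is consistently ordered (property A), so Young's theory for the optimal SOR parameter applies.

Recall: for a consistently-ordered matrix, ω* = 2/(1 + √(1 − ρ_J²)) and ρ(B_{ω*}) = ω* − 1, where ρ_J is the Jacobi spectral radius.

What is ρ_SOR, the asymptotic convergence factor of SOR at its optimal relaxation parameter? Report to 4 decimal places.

ρ_J = max_k |cos(kπ/161)| = cos(π/161) = 0.9998
√(1−ρ_J²) = |sin(π/161)| = 0.01951
So ω* = 2/1.01951 = 1.9617 (Young).
ρ_SOR = ω* − 1 ≈ 0.9617.

ρ_SOR = 0.9617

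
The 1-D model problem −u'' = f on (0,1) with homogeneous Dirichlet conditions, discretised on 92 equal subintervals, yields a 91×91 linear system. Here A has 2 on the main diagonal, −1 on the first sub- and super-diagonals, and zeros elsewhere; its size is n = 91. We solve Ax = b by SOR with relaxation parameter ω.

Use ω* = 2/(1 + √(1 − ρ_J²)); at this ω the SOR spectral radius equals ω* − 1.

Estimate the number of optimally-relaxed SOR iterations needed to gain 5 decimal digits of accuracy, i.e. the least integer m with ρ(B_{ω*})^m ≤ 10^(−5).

[ρ_J] n=91: ρ(B_J) = cos(π/(n+1)) = cos(π/92) = 0.9994170.
√(1−ρ_J²) = |sin(π/92)| = 0.0341411
So ω* = 2/1.0341411 = 1.9339721 (Young).
At ω = 1.9339721 every |λ(B_ω)| = ω−1, so ρ_SOR = 0.9339721.
Need (0.9339721)^m ≤ 10^(−5): m ≥ 5·ln10/|ln 0.9339721| = 11.5129/0.0683087 = 168.542 ⇒ m = 169.

m = 169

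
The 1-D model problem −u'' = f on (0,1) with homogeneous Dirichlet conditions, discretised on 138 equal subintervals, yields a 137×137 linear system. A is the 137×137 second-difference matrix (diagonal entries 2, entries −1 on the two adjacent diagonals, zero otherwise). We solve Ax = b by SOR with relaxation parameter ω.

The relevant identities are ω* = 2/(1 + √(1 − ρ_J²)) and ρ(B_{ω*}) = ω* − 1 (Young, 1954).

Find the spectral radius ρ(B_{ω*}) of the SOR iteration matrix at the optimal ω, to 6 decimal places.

B_J for the 137×137 system has eigenvalues cos(kπ/138); ρ_J = cos(π/138) = 0.999741.
1 − cos²(π/138) = sin²(π/138) ⇒ √(1−ρ_J²) = sin(π/138) = 0.0227632.
ω* = 2/(1+0.0227632) = 1.955487
At ω = 1.955487 every |λ(B_ω)| = ω−1, so ρ_SOR = 0.955487.

ρ_SOR = 0.955487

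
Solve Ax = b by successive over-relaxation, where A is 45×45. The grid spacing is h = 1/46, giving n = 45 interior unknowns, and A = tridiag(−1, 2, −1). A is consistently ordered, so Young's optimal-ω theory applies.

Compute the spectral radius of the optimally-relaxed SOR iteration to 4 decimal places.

n=45: λ(B_J) = 1 − λ(A)/2 = cos(kπ/46); k=1 gives ρ_J = 0.9977.
root = sin(π/46) = 0.06824  (since 1−cos² = sin²).
ω* = 2/(1+0.06824) = 1.8722
ρ_SOR = ω* − 1 = 1.8722 − 1 = 0.8722.

ρ_SOR = 0.8722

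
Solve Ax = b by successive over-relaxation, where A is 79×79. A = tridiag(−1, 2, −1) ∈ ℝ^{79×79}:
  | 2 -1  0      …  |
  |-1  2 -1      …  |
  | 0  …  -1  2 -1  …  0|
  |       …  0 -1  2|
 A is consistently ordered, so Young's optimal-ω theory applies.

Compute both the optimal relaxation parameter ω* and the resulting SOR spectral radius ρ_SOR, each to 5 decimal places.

½·tridiag(1,0,1) at n=79: λ_k = cos(kπ/80); max |λ| at k=1 ⇒ ρ_J = cos(π/80) ≈ 0.99923.
√(1−ρ_J²) simplifies to sin(π/80) = 0.039260.
[ω*] 2 ÷ (1 + 0.039260) = 2 ÷ 1.039260 = 1.92445.
Hence ρ(B_{ω*}) = 1.92445 − 1 = 0.92445.

ω* = 1.92445, ρ_SOR = 0.92445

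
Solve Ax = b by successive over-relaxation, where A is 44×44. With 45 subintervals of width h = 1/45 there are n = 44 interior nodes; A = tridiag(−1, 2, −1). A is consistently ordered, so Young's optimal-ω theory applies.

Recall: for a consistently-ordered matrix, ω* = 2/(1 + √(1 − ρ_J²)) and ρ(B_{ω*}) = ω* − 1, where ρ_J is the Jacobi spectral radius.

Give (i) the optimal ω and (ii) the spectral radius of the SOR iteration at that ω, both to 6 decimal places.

[ρ_J] n=44: ρ(B_J) = cos(π/(n+1)) = cos(π/45) = 0.997564.
√(1−ρ_J²) simplifies to sin(π/45) = 0.0697565.
ω* = 2/(1+0.0697565) = 1.869584
At ω = 1.869584 every |λ(B_ω)| = ω−1, so ρ_SOR = 0.869584.

ω* = 1.869584, ρ_SOR = 0.869584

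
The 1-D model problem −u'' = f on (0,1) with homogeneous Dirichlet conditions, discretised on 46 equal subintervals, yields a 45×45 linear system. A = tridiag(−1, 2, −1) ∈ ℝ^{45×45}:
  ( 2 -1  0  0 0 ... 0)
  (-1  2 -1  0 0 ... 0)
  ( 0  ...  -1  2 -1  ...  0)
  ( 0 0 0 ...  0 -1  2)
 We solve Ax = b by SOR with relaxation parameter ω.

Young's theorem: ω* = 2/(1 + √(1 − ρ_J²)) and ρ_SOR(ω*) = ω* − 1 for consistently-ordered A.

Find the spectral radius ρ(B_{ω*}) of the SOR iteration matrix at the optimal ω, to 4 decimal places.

ρ_SOR = 0.8722

spectrum of D⁻¹(L+U) = {cos(kπ/46) : 1≤k≤45}; ρ_J = cos(π/46) = 0.9977.
√(1−ρ_J²) = |sin(π/46)| = 0.06824
So ω* = 2/1.06824 = 1.8722 (Young).
ρ_SOR = ω* − 1 ≈ 0.8722.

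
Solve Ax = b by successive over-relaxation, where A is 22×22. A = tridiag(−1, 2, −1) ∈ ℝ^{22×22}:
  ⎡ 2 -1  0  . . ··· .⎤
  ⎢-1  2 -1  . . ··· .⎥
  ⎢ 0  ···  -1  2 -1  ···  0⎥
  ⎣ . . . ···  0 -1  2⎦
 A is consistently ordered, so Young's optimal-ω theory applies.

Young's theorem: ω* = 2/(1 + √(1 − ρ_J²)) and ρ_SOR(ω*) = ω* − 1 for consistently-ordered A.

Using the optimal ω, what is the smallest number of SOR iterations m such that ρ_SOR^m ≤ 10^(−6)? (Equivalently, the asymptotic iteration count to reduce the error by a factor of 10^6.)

m = 51

ρ_J = max_k |cos(kπ/23)| = cos(π/23) = 0.9906859
√(1−ρ_J²) simplifies to sin(π/23) = 0.1361666.
ω* = 2 / (1 + 0.1361666) = 2 / 1.1361666 ≈ 1.7603052.
ρ_SOR = ω* − 1 = 1.7603052 − 1 = 0.7603052.
ρ_SOR^m ≤ 10^(−6) ⇔ m ≥ 6·ln10/(−ln 0.7603052) = 13.8155/0.274035 = 50.415; m = ⌈50.415⌉ = 51.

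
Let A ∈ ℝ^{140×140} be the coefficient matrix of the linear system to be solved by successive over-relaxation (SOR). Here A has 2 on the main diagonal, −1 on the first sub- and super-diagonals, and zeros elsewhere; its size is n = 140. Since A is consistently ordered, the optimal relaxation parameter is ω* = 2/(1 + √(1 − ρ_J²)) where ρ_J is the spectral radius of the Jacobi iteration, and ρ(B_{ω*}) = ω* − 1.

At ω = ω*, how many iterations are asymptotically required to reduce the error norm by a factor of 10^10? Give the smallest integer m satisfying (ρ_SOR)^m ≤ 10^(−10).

B_J for the 140×140 system has eigenvalues cos(kπ/141); ρ_J = cos(π/141) = 0.9997518.
√(1 − cos²(π/141)) = sin(π/141) ≈ 0.0222790.
ω* = 2/(1+0.0222790) = 1.9564131
ρ(B_{ω*}) = ω*−1 = 0.9564131
ρ_SOR^m ≤ 10^(−10) ⇔ m ≥ 10·ln10/(−ln 0.9564131) = 23.0259/0.0445653 = 516.678; m = ⌈516.678⌉ = 517.

m = 517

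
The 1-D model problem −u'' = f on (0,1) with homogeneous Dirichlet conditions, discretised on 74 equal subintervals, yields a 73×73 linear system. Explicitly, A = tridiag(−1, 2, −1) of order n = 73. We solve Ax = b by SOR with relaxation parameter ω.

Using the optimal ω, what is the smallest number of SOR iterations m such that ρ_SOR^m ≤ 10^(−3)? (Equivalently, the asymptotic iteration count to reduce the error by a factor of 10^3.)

spectrum of D⁻¹(L+U) = {cos(kπ/74) : 1≤k≤73}; ρ_J = cos(π/74) = 0.9990990.
√(1−ρ_J²) = |sin(π/74)| = 0.0424412
Young: ω* = 2/(1+√(1−ρ_J²)) = 2/(1+0.0424412) = 2/1.0424412 = 1.9185734.
ρ(B_{ω*}) = ω*−1 = 0.9185734
Need (0.9185734)^m ≤ 10^(−3): m ≥ 3·ln10/|ln 0.9185734| = 6.90776/0.0849335 = 81.331 ⇒ m = 82.

m = 82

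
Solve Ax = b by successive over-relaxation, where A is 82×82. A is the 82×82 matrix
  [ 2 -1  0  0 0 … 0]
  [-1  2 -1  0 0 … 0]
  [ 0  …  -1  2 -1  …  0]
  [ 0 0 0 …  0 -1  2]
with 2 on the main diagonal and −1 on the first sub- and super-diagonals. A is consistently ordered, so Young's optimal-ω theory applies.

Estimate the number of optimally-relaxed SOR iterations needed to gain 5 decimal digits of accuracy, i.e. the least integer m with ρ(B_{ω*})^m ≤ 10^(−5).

ρ_J = max_k |cos(kπ/83)| = cos(π/83) = 0.9992838
root = sin(π/83) = 0.0378415  (since 1−cos² = sin²).
ω* = 2/(1+0.0378415) = 1.9270765
ρ(B_{ω*}) = ω*−1 = 0.9270765
(0.9270765)^m ≤ 10^{−5}  ⇒  m·ln(0.9270765) ≤ −5·ln10  ⇒  m ≥ 152.047  ⇒  m = 153

m = 153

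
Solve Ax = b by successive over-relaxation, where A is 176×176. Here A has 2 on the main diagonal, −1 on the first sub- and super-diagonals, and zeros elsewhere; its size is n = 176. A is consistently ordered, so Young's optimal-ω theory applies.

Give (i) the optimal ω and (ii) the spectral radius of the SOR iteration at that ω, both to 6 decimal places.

With n=176, ρ(Jacobi) = cos(π/177) = 0.999842.
1 − cos²(π/177) = sin²(π/177) ⇒ √(1−ρ_J²) = sin(π/177) = 0.0177482.
So ω* = 2/1.0177482 = 1.965123 (Young).
[ρ_SOR] ω* − 1 = 0.965123.

ω* = 1.965123, ρ_SOR = 0.965123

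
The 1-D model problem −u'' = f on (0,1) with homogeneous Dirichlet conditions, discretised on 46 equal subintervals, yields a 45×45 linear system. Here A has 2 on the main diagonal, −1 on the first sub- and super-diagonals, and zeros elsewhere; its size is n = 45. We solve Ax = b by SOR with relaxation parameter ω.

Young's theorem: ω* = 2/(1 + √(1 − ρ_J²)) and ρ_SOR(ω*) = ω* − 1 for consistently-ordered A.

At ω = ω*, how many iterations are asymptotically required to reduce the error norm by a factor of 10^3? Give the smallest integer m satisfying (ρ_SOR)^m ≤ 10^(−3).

m = 51

n=45: λ(B_J) = 1 − λ(A)/2 = cos(kπ/46); k=1 gives ρ_J = 0.9976688.
√(1−ρ_J²) = |sin(π/46)| = 0.0682424
Then 2/(1+√(1−ρ_J²)) = 2/(1+0.0682424); ω* = 2/1.0682424 = 1.8722342.
ρ(B_{ω*}) = ω*−1 = 0.8722342
m ≥ 3·ln10 / (−ln 0.8722342) = 50.533; smallest integer m = 51.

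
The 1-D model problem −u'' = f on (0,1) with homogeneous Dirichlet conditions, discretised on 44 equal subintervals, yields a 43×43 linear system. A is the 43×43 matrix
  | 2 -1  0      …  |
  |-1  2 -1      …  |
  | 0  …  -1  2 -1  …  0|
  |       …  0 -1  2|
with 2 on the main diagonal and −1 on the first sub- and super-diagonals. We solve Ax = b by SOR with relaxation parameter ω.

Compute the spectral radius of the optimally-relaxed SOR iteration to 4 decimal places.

ρ_SOR = 0.8668

spectrum of D⁻¹(L+U) = {cos(kπ/44) : 1≤k≤43}; ρ_J = cos(π/44) = 0.9975.
root = sin(π/44) = 0.07134  (since 1−cos² = sin²).
Then 2/(1+√(1−ρ_J²)) = 2/(1+0.07134); ω* = 2/1.07134 = 1.8668.
[ρ_SOR] ω* − 1 = 0.8668.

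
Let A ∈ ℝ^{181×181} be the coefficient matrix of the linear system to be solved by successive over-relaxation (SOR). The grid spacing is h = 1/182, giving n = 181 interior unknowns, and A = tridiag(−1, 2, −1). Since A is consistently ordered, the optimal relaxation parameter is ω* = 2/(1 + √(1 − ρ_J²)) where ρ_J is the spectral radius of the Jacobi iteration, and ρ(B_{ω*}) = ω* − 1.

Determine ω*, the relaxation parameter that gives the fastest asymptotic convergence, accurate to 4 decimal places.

ω* = 1.9661

ρ_J = max_k |cos(kπ/182)| = cos(π/182) = 0.9999
root = sin(π/182) = 0.01726  (since 1−cos² = sin²).
ω* = 2 / (1 + 0.01726) = 2 / 1.01726 ≈ 1.9661.
Hence ρ(B_{ω*}) = 1.9661 − 1 = 0.9661.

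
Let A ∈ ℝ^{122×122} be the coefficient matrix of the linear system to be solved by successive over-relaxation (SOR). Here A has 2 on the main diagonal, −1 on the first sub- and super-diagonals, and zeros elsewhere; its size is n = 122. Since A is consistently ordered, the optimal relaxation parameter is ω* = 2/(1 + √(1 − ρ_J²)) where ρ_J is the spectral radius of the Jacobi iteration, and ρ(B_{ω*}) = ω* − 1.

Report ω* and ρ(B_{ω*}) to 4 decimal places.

spectrum of D⁻¹(L+U) = {cos(kπ/123) : 1≤k≤122}; ρ_J = cos(π/123) = 0.9997.
1 − cos²(π/123) = sin²(π/123) ⇒ √(1−ρ_J²) = sin(π/123) = 0.02554.
ω* = 2/(1 + 0.02554) = 2/1.02554 = 1.9502.
[ρ_SOR] ω* − 1 = 0.9502.

ω* = 1.9502, ρ_SOR = 0.9502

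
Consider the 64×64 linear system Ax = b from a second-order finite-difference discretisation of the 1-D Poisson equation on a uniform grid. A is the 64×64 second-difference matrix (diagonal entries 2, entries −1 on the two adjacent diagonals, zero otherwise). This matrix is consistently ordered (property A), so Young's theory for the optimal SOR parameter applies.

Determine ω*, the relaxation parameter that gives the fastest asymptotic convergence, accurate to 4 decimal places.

ω* = 1.9078

½·tridiag(1,0,1) at n=64: λ_k = cos(kπ/65); max |λ| at k=1 ⇒ ρ_J = cos(π/65) ≈ 0.9988.
root = sin(π/65) = 0.04831  (since 1−cos² = sin²).
ω* = 2/(1+0.04831) = 1.9078
and ρ(B_{ω*}) = 1.9078 − 1 = 0.9078.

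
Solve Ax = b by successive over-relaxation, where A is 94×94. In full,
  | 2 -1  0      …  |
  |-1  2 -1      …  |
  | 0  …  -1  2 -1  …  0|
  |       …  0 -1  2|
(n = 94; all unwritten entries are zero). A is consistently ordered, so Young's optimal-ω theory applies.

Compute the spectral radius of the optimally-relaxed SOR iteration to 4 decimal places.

With n=94, ρ(Jacobi) = cos(π/95) = 0.9995.
√(1−ρ_J²) simplifies to sin(π/95) = 0.03306.
Then 2/(1+√(1−ρ_J²)) = 2/(1+0.03306); ω* = 2/1.03306 = 1.9360.
At ω = 1.9360 every |λ(B_ω)| = ω−1, so ρ_SOR = 0.9360.

ρ_SOR = 0.9360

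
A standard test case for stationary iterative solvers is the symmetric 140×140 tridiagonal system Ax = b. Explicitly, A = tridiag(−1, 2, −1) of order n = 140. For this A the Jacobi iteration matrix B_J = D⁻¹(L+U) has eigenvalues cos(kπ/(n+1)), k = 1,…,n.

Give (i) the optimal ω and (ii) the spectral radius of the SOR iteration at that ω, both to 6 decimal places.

ω* = 1.956413, ρ_SOR = 0.956413

ρ_J = max_k |cos(kπ/141)| = cos(π/141) = 0.999752
√(1 − cos²(π/141)) = sin(π/141) ≈ 0.0222790.
Then 2/(1+√(1−ρ_J²)) = 2/(1+0.0222790); ω* = 2/1.0222790 = 1.956413.
and ρ(B_{ω*}) = 1.956413 − 1 = 0.956413.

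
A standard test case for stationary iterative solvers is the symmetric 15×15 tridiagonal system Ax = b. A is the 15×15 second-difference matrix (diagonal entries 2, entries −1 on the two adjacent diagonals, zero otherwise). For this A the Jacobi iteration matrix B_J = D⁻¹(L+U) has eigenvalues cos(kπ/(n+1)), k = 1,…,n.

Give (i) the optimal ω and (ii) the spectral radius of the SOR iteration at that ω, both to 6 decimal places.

ω* = 1.673514, ρ_SOR = 0.673514

ρ_J = max_k |cos(kπ/16)| = cos(π/16) = 0.980785
root = sin(π/16) = 0.1950903  (since 1−cos² = sin²).
[ω*] 2 ÷ (1 + 0.1950903) = 2 ÷ 1.1950903 = 1.673514.
At ω = 1.673514 every |λ(B_ω)| = ω−1, so ρ_SOR = 0.673514.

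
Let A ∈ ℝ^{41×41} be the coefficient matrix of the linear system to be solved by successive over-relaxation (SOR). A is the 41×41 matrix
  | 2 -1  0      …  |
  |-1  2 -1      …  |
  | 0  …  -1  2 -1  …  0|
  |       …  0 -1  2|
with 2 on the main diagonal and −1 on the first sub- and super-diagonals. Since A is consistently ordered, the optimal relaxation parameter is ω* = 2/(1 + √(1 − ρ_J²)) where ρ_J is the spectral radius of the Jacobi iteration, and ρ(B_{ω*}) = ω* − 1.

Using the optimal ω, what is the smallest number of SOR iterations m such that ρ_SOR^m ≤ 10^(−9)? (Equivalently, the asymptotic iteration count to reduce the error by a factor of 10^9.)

n=41: λ(B_J) = 1 − λ(A)/2 = cos(kπ/42); k=1 gives ρ_J = 0.9972038.
√(1−ρ_J²) simplifies to sin(π/42) = 0.0747301.
ω* = 2/(1 + 0.0747301) = 2/1.0747301 = 1.8609323.
and ρ(B_{ω*}) = 1.8609323 − 1 = 0.8609323.
Need (0.8609323)^m ≤ 10^(−9): m ≥ 9·ln10/|ln 0.8609323| = 20.7233/0.149739 = 138.396 ⇒ m = 139.

m = 139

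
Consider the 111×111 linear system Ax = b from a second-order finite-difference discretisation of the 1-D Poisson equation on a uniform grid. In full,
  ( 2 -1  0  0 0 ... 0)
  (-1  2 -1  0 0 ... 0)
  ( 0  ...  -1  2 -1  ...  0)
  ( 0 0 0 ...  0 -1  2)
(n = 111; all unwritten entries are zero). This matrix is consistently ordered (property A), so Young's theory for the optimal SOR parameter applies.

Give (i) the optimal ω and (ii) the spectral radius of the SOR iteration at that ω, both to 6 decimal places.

[ρ_J] n=111: ρ(B_J) = cos(π/(n+1)) = cos(π/112) = 0.999607.
√(1−ρ_J²) = |sin(π/112)| = 0.0280463
Then 2/(1+√(1−ρ_J²)) = 2/(1+0.0280463); ω* = 2/1.0280463 = 1.945438.
Hence ρ(B_{ω*}) = 1.945438 − 1 = 0.945438.

ω* = 1.945438, ρ_SOR = 0.945438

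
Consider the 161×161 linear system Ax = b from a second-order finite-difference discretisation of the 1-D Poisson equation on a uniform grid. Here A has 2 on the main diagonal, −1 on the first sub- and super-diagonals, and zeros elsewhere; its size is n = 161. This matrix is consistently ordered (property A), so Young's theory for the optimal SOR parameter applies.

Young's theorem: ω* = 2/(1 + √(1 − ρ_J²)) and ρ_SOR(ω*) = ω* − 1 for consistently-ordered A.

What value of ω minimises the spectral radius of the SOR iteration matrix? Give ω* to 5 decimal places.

ω* = 1.96196

[ρ_J] n=161: ρ(B_J) = cos(π/(n+1)) = cos(π/162) = 0.99981.
1 − cos²(π/162) = sin²(π/162) ⇒ √(1−ρ_J²) = sin(π/162) = 0.019391.
Then 2/(1+√(1−ρ_J²)) = 2/(1+0.019391); ω* = 2/1.019391 = 1.96196.
At ω = 1.96196 every |λ(B_ω)| = ω−1, so ρ_SOR = 0.96196.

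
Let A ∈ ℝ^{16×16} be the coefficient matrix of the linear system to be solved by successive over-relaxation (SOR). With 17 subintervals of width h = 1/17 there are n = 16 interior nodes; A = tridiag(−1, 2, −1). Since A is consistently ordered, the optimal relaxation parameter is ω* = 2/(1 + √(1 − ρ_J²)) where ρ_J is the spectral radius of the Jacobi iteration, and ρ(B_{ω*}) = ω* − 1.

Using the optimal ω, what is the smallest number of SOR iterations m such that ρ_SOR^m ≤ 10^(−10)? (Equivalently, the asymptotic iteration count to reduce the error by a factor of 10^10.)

m = 62

ρ_J = max_k |cos(kπ/17)| = cos(π/17) = 0.9829731
√(1−ρ_J²) simplifies to sin(π/17) = 0.1837495.
So ω* = 2/1.1837495 = 1.6895466 (Young).
ρ_SOR = ω* − 1 ≈ 0.6895466.
ρ_SOR^m ≤ 10^(−10) ⇔ m ≥ 10·ln10/(−ln 0.6895466) = 23.0259/0.371721 = 61.944; m = ⌈61.944⌉ = 62.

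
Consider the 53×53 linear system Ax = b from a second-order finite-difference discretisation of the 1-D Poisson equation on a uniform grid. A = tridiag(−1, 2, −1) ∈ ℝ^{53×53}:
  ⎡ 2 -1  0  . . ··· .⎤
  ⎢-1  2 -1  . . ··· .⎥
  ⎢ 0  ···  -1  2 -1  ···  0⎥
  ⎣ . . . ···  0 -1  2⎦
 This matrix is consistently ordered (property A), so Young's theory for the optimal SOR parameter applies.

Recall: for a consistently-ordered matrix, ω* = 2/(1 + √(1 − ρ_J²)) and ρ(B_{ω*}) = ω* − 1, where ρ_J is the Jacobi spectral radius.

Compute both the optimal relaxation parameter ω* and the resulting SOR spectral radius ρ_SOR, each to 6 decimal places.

ω* = 1.890100, ρ_SOR = 0.890100

With n=53, ρ(Jacobi) = cos(π/54) = 0.998308.
√(1 − cos²(π/54)) = sin(π/54) ≈ 0.0581448.
ω* = 2/(1 + 0.0581448) = 2/1.0581448 = 1.890100.
ρ_SOR = ω* − 1 = 1.890100 − 1 = 0.890100.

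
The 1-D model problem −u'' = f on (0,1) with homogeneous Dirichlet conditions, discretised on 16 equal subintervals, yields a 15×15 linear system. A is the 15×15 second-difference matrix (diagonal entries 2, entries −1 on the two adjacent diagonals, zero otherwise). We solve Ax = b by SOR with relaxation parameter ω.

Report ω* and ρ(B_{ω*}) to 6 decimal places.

ω* = 1.673514, ρ_SOR = 0.673514

ρ_J = max_k |cos(kπ/16)| = cos(π/16) = 0.980785
√(1−ρ_J²) simplifies to sin(π/16) = 0.1950903.
ω* = 2 / (1 + 0.1950903) = 2 / 1.1950903 ≈ 1.673514.
[ρ_SOR] ω* − 1 = 0.673514.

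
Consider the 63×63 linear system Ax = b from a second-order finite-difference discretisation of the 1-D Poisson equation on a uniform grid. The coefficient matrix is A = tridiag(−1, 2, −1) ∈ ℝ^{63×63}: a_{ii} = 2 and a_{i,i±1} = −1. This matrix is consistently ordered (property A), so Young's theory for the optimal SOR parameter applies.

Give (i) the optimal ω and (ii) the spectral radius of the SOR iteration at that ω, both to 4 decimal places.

spectrum of D⁻¹(L+U) = {cos(kπ/64) : 1≤k≤63}; ρ_J = cos(π/64) = 0.9988.
√(1 − cos²(π/64)) = sin(π/64) ≈ 0.04907.
ω* = 2/(1 + 0.04907) = 2/1.04907 = 1.9065.
At ω = 1.9065 every |λ(B_ω)| = ω−1, so ρ_SOR = 0.9065.

ω* = 1.9065, ρ_SOR = 0.9065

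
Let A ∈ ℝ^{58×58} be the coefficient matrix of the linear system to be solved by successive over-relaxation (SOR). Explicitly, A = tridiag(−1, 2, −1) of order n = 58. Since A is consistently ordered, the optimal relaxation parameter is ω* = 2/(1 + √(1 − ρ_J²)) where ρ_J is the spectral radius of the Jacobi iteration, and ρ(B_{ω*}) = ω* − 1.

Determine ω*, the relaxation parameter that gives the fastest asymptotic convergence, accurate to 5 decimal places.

B_J for the 58×58 system has eigenvalues cos(kπ/59); ρ_J = cos(π/59) = 0.99858.
√(1 − cos²(π/59)) = sin(π/59) ≈ 0.053222.
ω* = 2/(1+0.053222) = 1.89893
ρ_SOR = ω* − 1 ≈ 0.89893.

ω* = 1.89893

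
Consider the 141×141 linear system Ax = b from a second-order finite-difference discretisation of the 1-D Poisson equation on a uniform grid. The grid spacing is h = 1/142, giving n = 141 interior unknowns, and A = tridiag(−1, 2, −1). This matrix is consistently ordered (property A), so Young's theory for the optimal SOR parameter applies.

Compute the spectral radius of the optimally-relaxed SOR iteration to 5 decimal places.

ρ_J = max_k |cos(kπ/142)| = cos(π/142) = 0.99976
root = sin(π/142) = 0.022122  (since 1−cos² = sin²).
Young: ω* = 2/(1+√(1−ρ_J²)) = 2/(1+0.022122) = 2/1.022122 = 1.95671.
[ρ_SOR] ω* − 1 = 0.95671.

ρ_SOR = 0.95671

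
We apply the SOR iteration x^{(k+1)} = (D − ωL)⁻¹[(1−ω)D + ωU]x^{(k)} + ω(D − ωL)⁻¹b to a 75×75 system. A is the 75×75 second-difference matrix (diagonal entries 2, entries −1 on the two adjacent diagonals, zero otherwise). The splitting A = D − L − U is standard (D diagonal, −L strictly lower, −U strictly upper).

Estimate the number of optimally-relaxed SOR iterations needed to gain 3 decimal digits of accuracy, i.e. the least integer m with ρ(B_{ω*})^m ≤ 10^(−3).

m = 84

B_J for the 75×75 system has eigenvalues cos(kπ/76); ρ_J = cos(π/76) = 0.9991458.
1 − cos²(π/76) = sin²(π/76) ⇒ √(1−ρ_J²) = sin(π/76) = 0.0413250.
Then 2/(1+√(1−ρ_J²)) = 2/(1+0.0413250); ω* = 2/1.0413250 = 1.9206300.
[ρ_SOR] ω* − 1 = 0.9206300.
Need (0.9206300)^m ≤ 10^(−3): m ≥ 3·ln10/|ln 0.9206300| = 6.90776/0.0826971 = 83.531 ⇒ m = 84.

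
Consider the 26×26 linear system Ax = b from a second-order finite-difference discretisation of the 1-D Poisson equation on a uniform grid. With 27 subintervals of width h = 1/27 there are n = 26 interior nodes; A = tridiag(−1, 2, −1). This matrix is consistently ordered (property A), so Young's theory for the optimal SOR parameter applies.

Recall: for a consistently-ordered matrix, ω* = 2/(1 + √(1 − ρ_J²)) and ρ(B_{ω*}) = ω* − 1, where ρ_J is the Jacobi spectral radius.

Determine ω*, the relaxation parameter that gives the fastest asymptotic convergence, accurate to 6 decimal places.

ω* = 1.791966

spectrum of D⁻¹(L+U) = {cos(kπ/27) : 1≤k≤26}; ρ_J = cos(π/27) = 0.993238.
√(1 − cos²(π/27)) = sin(π/27) ≈ 0.1160929.
ω* = 2/(1 + 0.1160929) = 2/1.1160929 = 1.791966.
[ρ_SOR] ω* − 1 = 0.791966.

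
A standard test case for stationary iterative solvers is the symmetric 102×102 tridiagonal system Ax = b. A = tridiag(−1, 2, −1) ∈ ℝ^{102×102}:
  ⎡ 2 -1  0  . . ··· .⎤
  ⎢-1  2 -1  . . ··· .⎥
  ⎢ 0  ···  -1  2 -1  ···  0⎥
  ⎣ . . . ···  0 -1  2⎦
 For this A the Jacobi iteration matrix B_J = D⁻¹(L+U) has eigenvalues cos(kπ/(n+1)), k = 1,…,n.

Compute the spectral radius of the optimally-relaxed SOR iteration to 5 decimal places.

½·tridiag(1,0,1) at n=102: λ_k = cos(kπ/103); max |λ| at k=1 ⇒ ρ_J = cos(π/103) ≈ 0.99953.
√(1−ρ_J²) = |sin(π/103)| = 0.030496
ω* = 2/(1+0.030496) = 1.94081
and ρ(B_{ω*}) = 1.94081 − 1 = 0.94081.

ρ_SOR = 0.94081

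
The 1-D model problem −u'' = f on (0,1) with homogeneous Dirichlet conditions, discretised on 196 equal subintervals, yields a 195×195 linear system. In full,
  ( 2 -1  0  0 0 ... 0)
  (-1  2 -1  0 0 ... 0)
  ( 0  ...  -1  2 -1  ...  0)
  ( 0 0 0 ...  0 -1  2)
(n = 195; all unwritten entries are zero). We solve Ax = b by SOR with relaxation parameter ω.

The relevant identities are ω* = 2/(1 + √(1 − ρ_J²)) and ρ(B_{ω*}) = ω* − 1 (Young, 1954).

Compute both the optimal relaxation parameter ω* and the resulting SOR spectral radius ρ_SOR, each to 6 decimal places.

With n=195, ρ(Jacobi) = cos(π/196) = 0.999872.
√(1 − cos²(π/196)) = sin(π/196) ≈ 0.0160278.
Then 2/(1+√(1−ρ_J²)) = 2/(1+0.0160278); ω* = 2/1.0160278 = 1.968450.
At ω = 1.968450 every |λ(B_ω)| = ω−1, so ρ_SOR = 0.968450.

ω* = 1.968450, ρ_SOR = 0.968450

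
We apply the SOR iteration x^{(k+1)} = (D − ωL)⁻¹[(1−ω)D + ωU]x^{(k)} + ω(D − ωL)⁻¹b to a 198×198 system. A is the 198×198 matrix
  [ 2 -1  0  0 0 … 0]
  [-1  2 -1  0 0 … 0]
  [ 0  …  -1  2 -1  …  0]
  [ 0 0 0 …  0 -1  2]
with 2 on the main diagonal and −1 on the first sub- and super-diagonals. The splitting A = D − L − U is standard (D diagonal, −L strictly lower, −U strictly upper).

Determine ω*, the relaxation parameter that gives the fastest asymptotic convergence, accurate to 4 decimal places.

n=198: λ(B_J) = 1 − λ(A)/2 = cos(kπ/199); k=1 gives ρ_J = 0.9999.
√(1−ρ_J²) = |sin(π/199)| = 0.01579
ω* = 2/(1 + 0.01579) = 2/1.01579 = 1.9689.
Hence ρ(B_{ω*}) = 1.9689 − 1 = 0.9689.

ω* = 1.9689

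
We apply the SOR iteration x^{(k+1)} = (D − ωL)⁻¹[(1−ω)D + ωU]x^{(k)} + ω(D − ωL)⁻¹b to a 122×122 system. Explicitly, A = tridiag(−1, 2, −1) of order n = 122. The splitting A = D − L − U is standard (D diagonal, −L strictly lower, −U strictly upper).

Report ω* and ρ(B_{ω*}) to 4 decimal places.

½·tridiag(1,0,1) at n=122: λ_k = cos(kπ/123); max |λ| at k=1 ⇒ ρ_J = cos(π/123) ≈ 0.9997.
√(1−ρ_J²) = |sin(π/123)| = 0.02554
ω* = 2/(1+0.02554) = 1.9502
and ρ(B_{ω*}) = 1.9502 − 1 = 0.9502.

ω* = 1.9502, ρ_SOR = 0.9502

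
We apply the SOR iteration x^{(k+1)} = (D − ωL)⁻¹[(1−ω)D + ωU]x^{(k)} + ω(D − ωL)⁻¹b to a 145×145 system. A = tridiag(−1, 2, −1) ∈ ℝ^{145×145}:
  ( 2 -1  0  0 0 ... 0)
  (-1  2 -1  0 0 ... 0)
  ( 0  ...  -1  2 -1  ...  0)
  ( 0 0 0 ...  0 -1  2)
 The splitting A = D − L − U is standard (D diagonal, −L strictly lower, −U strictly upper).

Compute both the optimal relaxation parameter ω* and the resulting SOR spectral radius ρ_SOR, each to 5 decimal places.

[ρ_J] n=145: ρ(B_J) = cos(π/(n+1)) = cos(π/146) = 0.99977.
√(1−ρ_J²) = |sin(π/146)| = 0.021516
[ω*] 2 ÷ (1 + 0.021516) = 2 ÷ 1.021516 = 1.95787.
ρ_SOR = ω* − 1 = 1.95787 − 1 = 0.95787.

ω* = 1.95787, ρ_SOR = 0.95787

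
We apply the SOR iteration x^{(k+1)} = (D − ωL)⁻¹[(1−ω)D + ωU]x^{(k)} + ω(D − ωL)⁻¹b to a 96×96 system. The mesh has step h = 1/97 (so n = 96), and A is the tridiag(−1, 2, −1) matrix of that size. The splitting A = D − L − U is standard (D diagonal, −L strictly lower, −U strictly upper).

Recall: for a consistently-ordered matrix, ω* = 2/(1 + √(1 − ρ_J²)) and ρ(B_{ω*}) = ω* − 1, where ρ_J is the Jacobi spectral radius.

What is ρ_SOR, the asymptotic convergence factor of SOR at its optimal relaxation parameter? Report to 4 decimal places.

½·tridiag(1,0,1) at n=96: λ_k = cos(kπ/97); max |λ| at k=1 ⇒ ρ_J = cos(π/97) ≈ 0.9995.
√(1−ρ_J²) simplifies to sin(π/97) = 0.03238.
[ω*] 2 ÷ (1 + 0.03238) = 2 ÷ 1.03238 = 1.9373.
At ω = 1.9373 every |λ(B_ω)| = ω−1, so ρ_SOR = 0.9373.

ρ_SOR = 0.9373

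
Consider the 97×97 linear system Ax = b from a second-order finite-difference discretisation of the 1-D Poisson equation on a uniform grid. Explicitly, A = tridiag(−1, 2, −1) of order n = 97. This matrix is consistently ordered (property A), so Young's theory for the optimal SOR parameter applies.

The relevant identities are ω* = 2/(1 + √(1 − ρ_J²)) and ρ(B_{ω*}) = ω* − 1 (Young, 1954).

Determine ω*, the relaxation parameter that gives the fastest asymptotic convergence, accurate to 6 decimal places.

spectrum of D⁻¹(L+U) = {cos(kπ/98) : 1≤k≤97}; ρ_J = cos(π/98) = 0.999486.
√(1−ρ_J²) simplifies to sin(π/98) = 0.0320516.
Then 2/(1+√(1−ρ_J²)) = 2/(1+0.0320516); ω* = 2/1.0320516 = 1.937888.
Hence ρ(B_{ω*}) = 1.937888 − 1 = 0.937888.

ω* = 1.937888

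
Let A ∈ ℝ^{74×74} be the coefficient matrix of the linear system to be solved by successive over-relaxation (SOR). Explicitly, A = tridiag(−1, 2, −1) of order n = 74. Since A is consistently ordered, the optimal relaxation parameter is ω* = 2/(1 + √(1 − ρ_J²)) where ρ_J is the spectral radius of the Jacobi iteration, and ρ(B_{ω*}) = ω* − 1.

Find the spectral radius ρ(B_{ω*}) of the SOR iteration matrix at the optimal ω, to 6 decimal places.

ρ_SOR = 0.919615

With n=74, ρ(Jacobi) = cos(π/75) = 0.999123.
√(1−ρ_J²) simplifies to sin(π/75) = 0.0418757.
So ω* = 2/1.0418757 = 1.919615 (Young).
[ρ_SOR] ω* − 1 = 0.919615.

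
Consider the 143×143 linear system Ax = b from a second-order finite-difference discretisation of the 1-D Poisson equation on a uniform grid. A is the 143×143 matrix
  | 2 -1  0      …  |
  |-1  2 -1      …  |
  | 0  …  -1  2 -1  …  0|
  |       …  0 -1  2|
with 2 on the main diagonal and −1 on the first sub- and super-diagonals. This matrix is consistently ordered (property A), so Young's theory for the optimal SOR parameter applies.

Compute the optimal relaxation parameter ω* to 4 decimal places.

ρ_J = max_k |cos(kπ/144)| = cos(π/144) = 0.9998
1 − cos²(π/144) = sin²(π/144) ⇒ √(1−ρ_J²) = sin(π/144) = 0.02181.
ω* = 2/(1 + 0.02181) = 2/1.02181 = 1.9573.
ρ_SOR = ω* − 1 = 1.9573 − 1 = 0.9573.

ω* = 1.9573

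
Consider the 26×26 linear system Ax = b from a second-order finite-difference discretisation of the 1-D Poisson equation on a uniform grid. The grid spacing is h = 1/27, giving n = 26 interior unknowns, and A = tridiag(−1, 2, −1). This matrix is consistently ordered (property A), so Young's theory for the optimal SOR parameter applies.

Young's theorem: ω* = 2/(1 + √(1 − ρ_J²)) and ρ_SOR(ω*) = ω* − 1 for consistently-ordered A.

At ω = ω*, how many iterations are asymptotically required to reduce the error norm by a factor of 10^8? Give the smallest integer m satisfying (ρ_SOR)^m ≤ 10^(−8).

m = 79

spectrum of D⁻¹(L+U) = {cos(kπ/27) : 1≤k≤26}; ρ_J = cos(π/27) = 0.9932384.
1 − cos²(π/27) = sin²(π/27) ⇒ √(1−ρ_J²) = sin(π/27) = 0.1160929.
Young: ω* = 2/(1+√(1−ρ_J²)) = 2/(1+0.1160929) = 2/1.1160929 = 1.7919655.
At ω = 1.7919655 every |λ(B_ω)| = ω−1, so ρ_SOR = 0.7919655.
ρ_SOR^m ≤ 10^(−8) ⇔ m ≥ 8·ln10/(−ln 0.7919655) = 18.4207/0.233237 = 78.978; m = ⌈78.978⌉ = 79.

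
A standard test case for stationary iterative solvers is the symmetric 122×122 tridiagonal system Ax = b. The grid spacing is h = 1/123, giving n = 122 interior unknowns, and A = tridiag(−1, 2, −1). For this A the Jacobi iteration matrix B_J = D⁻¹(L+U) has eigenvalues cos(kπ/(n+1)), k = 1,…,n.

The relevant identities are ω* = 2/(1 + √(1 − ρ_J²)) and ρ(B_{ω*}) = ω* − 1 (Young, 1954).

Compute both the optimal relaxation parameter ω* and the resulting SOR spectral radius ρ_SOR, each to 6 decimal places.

ω* = 1.950195, ρ_SOR = 0.950195

B_J for the 122×122 system has eigenvalues cos(kπ/123); ρ_J = cos(π/123) = 0.999674.
√(1−ρ_J²) = |sin(π/123)| = 0.0255386
Young: ω* = 2/(1+√(1−ρ_J²)) = 2/(1+0.0255386) = 2/1.0255386 = 1.950195.
ρ_SOR = ω* − 1 ≈ 0.950195.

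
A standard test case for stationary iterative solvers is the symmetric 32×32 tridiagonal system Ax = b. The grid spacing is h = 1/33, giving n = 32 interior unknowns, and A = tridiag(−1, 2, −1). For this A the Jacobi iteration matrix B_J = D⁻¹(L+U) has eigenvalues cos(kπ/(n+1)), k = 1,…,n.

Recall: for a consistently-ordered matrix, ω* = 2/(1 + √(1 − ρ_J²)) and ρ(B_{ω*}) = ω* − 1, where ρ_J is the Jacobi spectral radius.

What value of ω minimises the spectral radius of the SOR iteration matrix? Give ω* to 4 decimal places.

With n=32, ρ(Jacobi) = cos(π/33) = 0.9955.
√(1−ρ_J²) = |sin(π/33)| = 0.09506
Young: ω* = 2/(1+√(1−ρ_J²)) = 2/(1+0.09506) = 2/1.09506 = 1.8264.
and ρ(B_{ω*}) = 1.8264 − 1 = 0.8264.

ω* = 1.8264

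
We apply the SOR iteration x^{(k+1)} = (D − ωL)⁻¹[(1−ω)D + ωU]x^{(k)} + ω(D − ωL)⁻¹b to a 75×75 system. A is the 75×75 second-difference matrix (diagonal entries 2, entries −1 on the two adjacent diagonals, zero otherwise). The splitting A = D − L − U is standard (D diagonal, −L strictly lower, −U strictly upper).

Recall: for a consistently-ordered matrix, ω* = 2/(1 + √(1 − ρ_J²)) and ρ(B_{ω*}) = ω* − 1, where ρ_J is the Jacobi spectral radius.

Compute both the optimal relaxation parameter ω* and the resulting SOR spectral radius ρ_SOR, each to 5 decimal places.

ρ_J = max_k |cos(kπ/76)| = cos(π/76) = 0.99915
1 − cos²(π/76) = sin²(π/76) ⇒ √(1−ρ_J²) = sin(π/76) = 0.041325.
[ω*] 2 ÷ (1 + 0.041325) = 2 ÷ 1.041325 = 1.92063.
ρ_SOR = ω* − 1 = 1.92063 − 1 = 0.92063.

ω* = 1.92063, ρ_SOR = 0.92063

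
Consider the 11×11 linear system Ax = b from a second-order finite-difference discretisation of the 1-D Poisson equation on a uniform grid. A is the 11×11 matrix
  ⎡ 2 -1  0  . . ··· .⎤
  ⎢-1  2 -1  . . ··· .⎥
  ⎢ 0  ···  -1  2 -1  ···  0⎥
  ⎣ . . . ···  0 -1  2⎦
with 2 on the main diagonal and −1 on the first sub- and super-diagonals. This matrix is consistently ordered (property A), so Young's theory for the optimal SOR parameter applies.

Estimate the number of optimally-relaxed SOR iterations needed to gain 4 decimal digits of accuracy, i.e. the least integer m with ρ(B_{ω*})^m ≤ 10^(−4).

B_J for the 11×11 system has eigenvalues cos(kπ/12); ρ_J = cos(π/12) = 0.9659258.
√(1−ρ_J²) simplifies to sin(π/12) = 0.2588190.
So ω* = 2/1.2588190 = 1.5887908 (Young).
ρ(B_{ω*}) = ω*−1 = 0.5887908
ρ_SOR^m ≤ 10^(−4) ⇔ m ≥ 4·ln10/(−ln 0.5887908) = 9.21034/0.529684 = 17.388; m = ⌈17.388⌉ = 18.

m = 18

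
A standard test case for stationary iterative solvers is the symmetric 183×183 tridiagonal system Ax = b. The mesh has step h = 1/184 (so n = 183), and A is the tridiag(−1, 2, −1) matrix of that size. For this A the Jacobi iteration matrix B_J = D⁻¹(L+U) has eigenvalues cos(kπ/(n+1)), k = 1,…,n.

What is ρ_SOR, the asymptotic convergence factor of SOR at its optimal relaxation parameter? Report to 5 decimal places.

ρ_SOR = 0.96643

ρ_J = max_k |cos(kπ/184)| = cos(π/184) = 0.99985
√(1 − cos²(π/184)) = sin(π/184) ≈ 0.017073.
Young: ω* = 2/(1+√(1−ρ_J²)) = 2/(1+0.017073) = 2/1.017073 = 1.96643.
Hence ρ(B_{ω*}) = 1.96643 − 1 = 0.96643.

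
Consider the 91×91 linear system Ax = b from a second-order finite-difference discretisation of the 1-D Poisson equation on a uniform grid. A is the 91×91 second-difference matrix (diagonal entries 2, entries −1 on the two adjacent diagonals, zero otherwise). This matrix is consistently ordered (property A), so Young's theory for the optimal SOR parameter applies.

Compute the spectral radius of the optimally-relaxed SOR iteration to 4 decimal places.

ρ_SOR = 0.9340

n=91: λ(B_J) = 1 − λ(A)/2 = cos(kπ/92); k=1 gives ρ_J = 0.9994.
√(1−ρ_J²) = |sin(π/92)| = 0.03414
ω* = 2 / (1 + 0.03414) = 2 / 1.03414 ≈ 1.9340.
Hence ρ(B_{ω*}) = 1.9340 − 1 = 0.9340.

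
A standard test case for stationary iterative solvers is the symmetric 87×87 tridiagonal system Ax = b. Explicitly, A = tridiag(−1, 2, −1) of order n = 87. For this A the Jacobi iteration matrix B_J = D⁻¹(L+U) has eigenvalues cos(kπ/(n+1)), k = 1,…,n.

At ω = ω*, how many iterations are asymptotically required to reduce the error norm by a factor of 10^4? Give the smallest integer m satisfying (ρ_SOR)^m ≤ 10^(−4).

m = 129

With n=87, ρ(Jacobi) = cos(π/88) = 0.9993628.
root = sin(π/88) = 0.0356923  (since 1−cos² = sin²).
ω* = 2/(1 + 0.0356923) = 2/1.0356923 = 1.9310755.
Hence ρ(B_{ω*}) = 1.9310755 − 1 = 0.9310755.
Need (0.9310755)^m ≤ 10^(−4): m ≥ 4·ln10/|ln 0.9310755| = 9.21034/0.0714149 = 128.969 ⇒ m = 129.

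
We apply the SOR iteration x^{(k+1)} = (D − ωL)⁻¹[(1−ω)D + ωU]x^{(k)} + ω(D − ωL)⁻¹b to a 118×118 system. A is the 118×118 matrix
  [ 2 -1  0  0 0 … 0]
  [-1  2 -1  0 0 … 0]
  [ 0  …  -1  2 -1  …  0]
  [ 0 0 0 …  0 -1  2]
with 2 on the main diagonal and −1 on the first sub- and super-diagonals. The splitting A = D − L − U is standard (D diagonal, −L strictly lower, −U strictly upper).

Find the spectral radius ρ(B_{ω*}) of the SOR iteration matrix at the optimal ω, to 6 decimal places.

½·tridiag(1,0,1) at n=118: λ_k = cos(kπ/119); max |λ| at k=1 ⇒ ρ_J = cos(π/119) ≈ 0.999652.
root = sin(π/119) = 0.0263969  (since 1−cos² = sin²).
ω* = 2/(1 + 0.0263969) = 2/1.0263969 = 1.948564.
At ω = 1.948564 every |λ(B_ω)| = ω−1, so ρ_SOR = 0.948564.

ρ_SOR = 0.948564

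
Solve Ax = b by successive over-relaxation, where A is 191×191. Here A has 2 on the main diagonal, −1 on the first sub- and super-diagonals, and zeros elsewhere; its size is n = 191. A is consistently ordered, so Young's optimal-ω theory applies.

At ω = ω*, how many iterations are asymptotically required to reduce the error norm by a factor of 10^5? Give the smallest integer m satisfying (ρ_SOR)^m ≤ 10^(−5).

n=191: λ(B_J) = 1 − λ(A)/2 = cos(kπ/192); k=1 gives ρ_J = 0.9998661.
√(1 − cos²(π/192)) = sin(π/192) ≈ 0.0163617.
ω* = 2/(1+0.0163617) = 1.9678034
and ρ(B_{ω*}) = 1.9678034 − 1 = 0.9678034.
For 5 digits: m = 5·ln10 / (−ln 0.9678034) = 11.5129/0.0327263 = 351.794; round up → m = 352.

m = 352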